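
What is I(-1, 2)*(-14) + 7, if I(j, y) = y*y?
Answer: -49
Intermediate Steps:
I(j, y) = y²
I(-1, 2)*(-14) + 7 = 2²*(-14) + 7 = 4*(-14) + 7 = -56 + 7 = -49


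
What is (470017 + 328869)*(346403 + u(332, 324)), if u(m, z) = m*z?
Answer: 362671076306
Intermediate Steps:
(470017 + 328869)*(346403 + u(332, 324)) = (470017 + 328869)*(346403 + 332*324) = 798886*(346403 + 107568) = 798886*453971 = 362671076306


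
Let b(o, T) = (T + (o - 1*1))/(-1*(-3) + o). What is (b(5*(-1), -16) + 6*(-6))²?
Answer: 625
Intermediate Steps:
b(o, T) = (-1 + T + o)/(3 + o) (b(o, T) = (T + (o - 1))/(3 + o) = (T + (-1 + o))/(3 + o) = (-1 + T + o)/(3 + o))
(b(5*(-1), -16) + 6*(-6))² = ((-1 - 16 + 5*(-1))/(3 + 5*(-1)) + 6*(-6))² = ((-1 - 16 - 5)/(3 - 5) - 36)² = (-22/(-2) - 36)² = (-½*(-22) - 36)² = (11 - 36)² = (-25)² = 625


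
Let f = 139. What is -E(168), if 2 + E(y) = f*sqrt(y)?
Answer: 2 - 278*sqrt(42) ≈ -1799.6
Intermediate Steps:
E(y) = -2 + 139*sqrt(y)
-E(168) = -(-2 + 139*sqrt(168)) = -(-2 + 139*(2*sqrt(42))) = -(-2 + 278*sqrt(42)) = 2 - 278*sqrt(42)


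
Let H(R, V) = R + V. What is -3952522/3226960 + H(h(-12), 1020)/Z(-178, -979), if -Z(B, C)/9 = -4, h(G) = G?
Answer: 43201179/1613480 ≈ 26.775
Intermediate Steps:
Z(B, C) = 36 (Z(B, C) = -9*(-4) = 36)
-3952522/3226960 + H(h(-12), 1020)/Z(-178, -979) = -3952522/3226960 + (-12 + 1020)/36 = -3952522*1/3226960 + 1008*(1/36) = -1976261/1613480 + 28 = 43201179/1613480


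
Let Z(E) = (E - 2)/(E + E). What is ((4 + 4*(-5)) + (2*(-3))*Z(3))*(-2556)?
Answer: 43452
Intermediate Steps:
Z(E) = (-2 + E)/(2*E) (Z(E) = (-2 + E)/((2*E)) = (-2 + E)*(1/(2*E)) = (-2 + E)/(2*E))
((4 + 4*(-5)) + (2*(-3))*Z(3))*(-2556) = ((4 + 4*(-5)) + (2*(-3))*((1/2)*(-2 + 3)/3))*(-2556) = ((4 - 20) - 3/3)*(-2556) = (-16 - 6*1/6)*(-2556) = (-16 - 1)*(-2556) = -17*(-2556) = 43452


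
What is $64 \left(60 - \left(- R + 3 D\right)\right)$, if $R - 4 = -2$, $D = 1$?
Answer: $3776$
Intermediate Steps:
$R = 2$ ($R = 4 - 2 = 2$)
$64 \left(60 - \left(- R + 3 D\right)\right) = 64 \left(60 + \left(\left(-3\right) 1 + 2\right)\right) = 64 \left(60 + \left(-3 + 2\right)\right) = 64 \left(60 - 1\right) = 64 \cdot 59 = 3776$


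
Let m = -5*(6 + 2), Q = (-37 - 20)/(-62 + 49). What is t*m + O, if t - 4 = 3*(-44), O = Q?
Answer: 66617/13 ≈ 5124.4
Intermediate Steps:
Q = 57/13 (Q = -57/(-13) = -57*(-1/13) = 57/13 ≈ 4.3846)
O = 57/13 ≈ 4.3846
t = -128 (t = 4 + 3*(-44) = 4 - 132 = -128)
m = -40 (m = -5*8 = -40)
t*m + O = -128*(-40) + 57/13 = 5120 + 57/13 = 66617/13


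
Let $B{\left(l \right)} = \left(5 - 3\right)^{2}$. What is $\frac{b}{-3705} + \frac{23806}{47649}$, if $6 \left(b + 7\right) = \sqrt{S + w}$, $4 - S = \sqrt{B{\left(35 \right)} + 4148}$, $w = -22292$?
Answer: $\frac{9837197}{19615505} - \frac{\sqrt{-22288 - 2 \sqrt{1038}}}{22230} \approx 0.5015 - 0.0067255 i$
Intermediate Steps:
$B{\left(l \right)} = 4$ ($B{\left(l \right)} = 2^{2} = 4$)
$S = 4 - 2 \sqrt{1038}$ ($S = 4 - \sqrt{4 + 4148} = 4 - \sqrt{4152} = 4 - 2 \sqrt{1038} \approx -60.436$)
$b = -7 + \frac{\sqrt{-22288 - 2 \sqrt{1038}}}{6}$ ($b = -7 + \frac{\sqrt{\left(4 - 2 \sqrt{1038}\right) - 22292}}{6} = -7 + \frac{\sqrt{-22288 - 2 \sqrt{1038}}}{6} \approx -7.0 + 24.918 i$)
$\frac{b}{-3705} + \frac{23806}{47649} = \frac{-7 + \frac{i \sqrt{22288 + 2 \sqrt{1038}}}{6}}{-3705} + \frac{23806}{47649} = \left(-7 + \frac{i \sqrt{22288 + 2 \sqrt{1038}}}{6}\right) \left(- \frac{1}{3705}\right) + 23806 \cdot \frac{1}{47649} = \left(\frac{7}{3705} - \frac{i \sqrt{22288 + 2 \sqrt{1038}}}{22230}\right) + \frac{23806}{47649} = \frac{9837197}{19615505} - \frac{i \sqrt{22288 + 2 \sqrt{1038}}}{22230}$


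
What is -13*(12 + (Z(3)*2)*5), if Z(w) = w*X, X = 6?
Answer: -2496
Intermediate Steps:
Z(w) = 6*w (Z(w) = w*6 = 6*w)
-13*(12 + (Z(3)*2)*5) = -13*(12 + ((6*3)*2)*5) = -13*(12 + (18*2)*5) = -13*(12 + 36*5) = -13*(12 + 180) = -13*192 = -2496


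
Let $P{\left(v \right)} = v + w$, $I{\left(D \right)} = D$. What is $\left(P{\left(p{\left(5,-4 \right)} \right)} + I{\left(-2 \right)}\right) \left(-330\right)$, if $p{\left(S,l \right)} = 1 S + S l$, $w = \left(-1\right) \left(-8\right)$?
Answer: $2970$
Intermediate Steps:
$w = 8$
$p{\left(S,l \right)} = S + S l$
$P{\left(v \right)} = 8 + v$ ($P{\left(v \right)} = v + 8 = 8 + v$)
$\left(P{\left(p{\left(5,-4 \right)} \right)} + I{\left(-2 \right)}\right) \left(-330\right) = \left(\left(8 + 5 \left(1 - 4\right)\right) - 2\right) \left(-330\right) = \left(\left(8 + 5 \left(-3\right)\right) - 2\right) \left(-330\right) = \left(\left(8 - 15\right) - 2\right) \left(-330\right) = \left(-7 - 2\right) \left(-330\right) = \left(-9\right) \left(-330\right) = 2970$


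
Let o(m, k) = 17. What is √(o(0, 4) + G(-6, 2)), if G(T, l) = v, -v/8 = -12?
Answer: √113 ≈ 10.630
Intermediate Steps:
v = 96 (v = -8*(-12) = 96)
G(T, l) = 96
√(o(0, 4) + G(-6, 2)) = √(17 + 96) = √113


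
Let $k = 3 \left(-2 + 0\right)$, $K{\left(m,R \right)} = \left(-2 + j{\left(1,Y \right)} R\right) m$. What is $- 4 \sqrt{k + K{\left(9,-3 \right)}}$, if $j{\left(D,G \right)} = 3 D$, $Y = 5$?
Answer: $- 4 i \sqrt{105} \approx - 40.988 i$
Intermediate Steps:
$K{\left(m,R \right)} = m \left(-2 + 3 R\right)$ ($K{\left(m,R \right)} = \left(-2 + 3 \cdot 1 R\right) m = \left(-2 + 3 R\right) m = m \left(-2 + 3 R\right)$)
$k = -6$ ($k = 3 \left(-2\right) = -6$)
$- 4 \sqrt{k + K{\left(9,-3 \right)}} = - 4 \sqrt{-6 + 9 \left(-2 + 3 \left(-3\right)\right)} = - 4 \sqrt{-6 + 9 \left(-2 - 9\right)} = - 4 \sqrt{-6 + 9 \left(-11\right)} = - 4 \sqrt{-6 - 99} = - 4 \sqrt{-105} = - 4 i \sqrt{105}$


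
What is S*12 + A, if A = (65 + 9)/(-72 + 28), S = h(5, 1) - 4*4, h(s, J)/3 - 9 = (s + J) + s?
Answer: 11579/22 ≈ 526.32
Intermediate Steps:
h(s, J) = 27 + 3*J + 6*s (h(s, J) = 27 + 3*((s + J) + s) = 27 + 3*((J + s) + s) = 27 + 3*(J + 2*s) = 27 + (3*J + 6*s) = 27 + 3*J + 6*s)
S = 44 (S = (27 + 3*1 + 6*5) - 4*4 = (27 + 3 + 30) - 16 = 60 - 16 = 44)
A = -37/22 (A = 74/(-44) = 74*(-1/44) = -37/22 ≈ -1.6818)
S*12 + A = 44*12 - 37/22 = 528 - 37/22 = 11579/22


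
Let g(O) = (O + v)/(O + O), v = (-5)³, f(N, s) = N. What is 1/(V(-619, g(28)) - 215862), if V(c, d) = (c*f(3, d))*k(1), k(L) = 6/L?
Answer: -1/227004 ≈ -4.4052e-6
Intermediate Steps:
v = -125
g(O) = (-125 + O)/(2*O) (g(O) = (O - 125)/(O + O) = (-125 + O)/((2*O)) = (-125 + O)*(1/(2*O)) = (-125 + O)/(2*O))
V(c, d) = 18*c (V(c, d) = (c*3)*(6/1) = (3*c)*(6*1) = (3*c)*6 = 18*c)
1/(V(-619, g(28)) - 215862) = 1/(18*(-619) - 215862) = 1/(-11142 - 215862) = 1/(-227004) = -1/227004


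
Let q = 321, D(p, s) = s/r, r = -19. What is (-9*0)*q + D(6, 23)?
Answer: -23/19 ≈ -1.2105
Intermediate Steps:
D(p, s) = -s/19 (D(p, s) = s/(-19) = s*(-1/19) = -s/19)
(-9*0)*q + D(6, 23) = -9*0*321 - 1/19*23 = 0*321 - 23/19 = 0 - 23/19 = -23/19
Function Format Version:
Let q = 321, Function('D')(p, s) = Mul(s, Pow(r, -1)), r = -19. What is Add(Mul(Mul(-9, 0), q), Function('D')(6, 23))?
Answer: Rational(-23, 19) ≈ -1.2105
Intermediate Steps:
Function('D')(p, s) = Mul(Rational(-1, 19), s) (Function('D')(p, s) = Mul(s, Pow(-19, -1)) = Mul(s, Rational(-1, 19)) = Mul(Rational(-1, 19), s))
Add(Mul(Mul(-9, 0), q), Function('D')(6, 23)) = Add(Mul(Mul(-9, 0), 321), Mul(Rational(-1, 19), 23)) = Add(Mul(0, 321), Rational(-23, 19)) = Add(0, Rational(-23, 19)) = Rational(-23, 19)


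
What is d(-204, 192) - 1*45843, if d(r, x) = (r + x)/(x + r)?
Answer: -45842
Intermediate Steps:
d(r, x) = 1 (d(r, x) = (r + x)/(r + x) = 1)
d(-204, 192) - 1*45843 = 1 - 1*45843 = 1 - 45843 = -45842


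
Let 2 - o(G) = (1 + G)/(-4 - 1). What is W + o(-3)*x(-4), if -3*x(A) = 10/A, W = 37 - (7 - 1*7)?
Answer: 115/3 ≈ 38.333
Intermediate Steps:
o(G) = 11/5 + G/5 (o(G) = 2 - (1 + G)/(-4 - 1) = 2 - (1 + G)/(-5) = 2 - (1 + G)*(-1)/5 = 2 - (-1/5 - G/5) = 2 + (1/5 + G/5) = 11/5 + G/5)
W = 37 (W = 37 - (7 - 7) = 37 - 1*0 = 37 + 0 = 37)
x(A) = -10/(3*A)
W + o(-3)*x(-4) = 37 + (11/5 + (1/5)*(-3))*(-10/3/(-4)) = 37 + (11/5 - 3/5)*(-10/3*(-1/4)) = 37 + (8/5)*(5/6) = 37 + 4/3 = 115/3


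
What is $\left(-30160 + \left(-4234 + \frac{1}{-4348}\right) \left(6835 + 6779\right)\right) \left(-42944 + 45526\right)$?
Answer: $- \frac{161863744547861}{1087} \approx -1.4891 \cdot 10^{11}$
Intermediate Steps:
$\left(-30160 + \left(-4234 + \frac{1}{-4348}\right) \left(6835 + 6779\right)\right) \left(-42944 + 45526\right) = \left(-30160 + \left(-4234 - \frac{1}{4348}\right) 13614\right) 2582 = \left(-30160 - \frac{125313010431}{2174}\right) 2582 = \left(- \frac{125378578271}{2174}\right) 2582 = - \frac{161863744547861}{1087}$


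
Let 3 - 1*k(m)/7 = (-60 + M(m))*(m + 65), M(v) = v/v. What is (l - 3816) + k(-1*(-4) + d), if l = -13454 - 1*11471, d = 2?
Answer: 603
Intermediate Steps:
M(v) = 1
l = -24925 (l = -13454 - 11471 = -24925)
k(m) = 26866 + 413*m (k(m) = 21 - 7*(-60 + 1)*(m + 65) = 21 - (-413)*(65 + m) = 21 - 7*(-3835 - 59*m) = 21 + (26845 + 413*m) = 26866 + 413*m)
(l - 3816) + k(-1*(-4) + d) = (-24925 - 3816) + (26866 + 413*(-1*(-4) + 2)) = -28741 + (26866 + 413*(4 + 2)) = -28741 + (26866 + 413*6) = -28741 + (26866 + 2478) = -28741 + 29344 = 603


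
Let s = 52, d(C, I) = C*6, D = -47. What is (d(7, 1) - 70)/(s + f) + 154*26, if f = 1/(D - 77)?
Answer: 3687188/921 ≈ 4003.5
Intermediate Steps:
d(C, I) = 6*C
f = -1/124 (f = 1/(-47 - 77) = 1/(-124) = -1/124 ≈ -0.0080645)
(d(7, 1) - 70)/(s + f) + 154*26 = (6*7 - 70)/(52 - 1/124) + 154*26 = (42 - 70)/(6447/124) + 4004 = -28*124/6447 + 4004 = -496/921 + 4004 = 3687188/921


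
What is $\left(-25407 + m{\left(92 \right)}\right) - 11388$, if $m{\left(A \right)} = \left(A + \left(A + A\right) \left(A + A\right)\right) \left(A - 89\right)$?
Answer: $65049$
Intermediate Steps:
$m{\left(A \right)} = \left(-89 + A\right) \left(A + 4 A^{2}\right)$ ($m{\left(A \right)} = \left(A + 2 A 2 A\right) \left(-89 + A\right) = \left(A + 4 A^{2}\right) \left(-89 + A\right) = \left(-89 + A\right) \left(A + 4 A^{2}\right)$)
$\left(-25407 + m{\left(92 \right)}\right) - 11388 = \left(-25407 + 92 \left(-89 - 32660 + 4 \cdot 92^{2}\right)\right) - 11388 = \left(-25407 + 92 \left(-89 - 32660 + 4 \cdot 8464\right)\right) - 11388 = \left(-25407 + 92 \left(-89 - 32660 + 33856\right)\right) - 11388 = \left(-25407 + 92 \cdot 1107\right) - 11388 = \left(-25407 + 101844\right) - 11388 = 76437 - 11388 = 65049$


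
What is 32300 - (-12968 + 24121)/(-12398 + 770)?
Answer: 19768187/612 ≈ 32301.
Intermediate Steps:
32300 - (-12968 + 24121)/(-12398 + 770) = 32300 - 11153/(-11628) = 32300 - 11153*(-1)/11628 = 32300 - 1*(-587/612) = 32300 + 587/612 = 19768187/612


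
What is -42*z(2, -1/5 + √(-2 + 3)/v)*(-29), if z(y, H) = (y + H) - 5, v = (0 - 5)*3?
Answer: -19894/5 ≈ -3978.8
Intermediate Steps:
v = -15 (v = -5*3 = -15)
z(y, H) = -5 + H + y (z(y, H) = (H + y) - 5 = -5 + H + y)
-42*z(2, -1/5 + √(-2 + 3)/v)*(-29) = -42*(-5 + (-1/5 + √(-2 + 3)/(-15)) + 2)*(-29) = -42*(-5 + (-1*⅕ + √1*(-1/15)) + 2)*(-29) = -42*(-5 + (-⅕ + 1*(-1/15)) + 2)*(-29) = -42*(-5 + (-⅕ - 1/15) + 2)*(-29) = -42*(-5 - 4/15 + 2)*(-29) = -42*(-49/15)*(-29) = (686/5)*(-29) = -19894/5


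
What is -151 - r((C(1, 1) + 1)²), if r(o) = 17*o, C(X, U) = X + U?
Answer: -304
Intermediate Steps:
C(X, U) = U + X
-151 - r((C(1, 1) + 1)²) = -151 - 17*((1 + 1) + 1)² = -151 - 17*(2 + 1)² = -151 - 17*3² = -151 - 17*9 = -151 - 1*153 = -151 - 153 = -304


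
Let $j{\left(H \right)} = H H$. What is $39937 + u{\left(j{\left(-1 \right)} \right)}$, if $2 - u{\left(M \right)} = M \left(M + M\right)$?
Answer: $39937$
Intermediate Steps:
$j{\left(H \right)} = H^{2}$
$u{\left(M \right)} = 2 - 2 M^{2}$ ($u{\left(M \right)} = 2 - M \left(M + M\right) = 2 - M 2 M = 2 - 2 M^{2}$)
$39937 + u{\left(j{\left(-1 \right)} \right)} = 39937 + \left(2 - 2 \left(\left(-1\right)^{2}\right)^{2}\right) = 39937 + \left(2 - 2 \cdot 1^{2}\right) = 39937 + \left(2 - 2\right) = 39937 + 0 = 39937$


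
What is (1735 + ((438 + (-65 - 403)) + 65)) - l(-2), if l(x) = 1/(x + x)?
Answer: 7081/4 ≈ 1770.3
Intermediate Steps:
l(x) = 1/(2*x)
(1735 + ((438 + (-65 - 403)) + 65)) - l(-2) = (1735 + ((438 + (-65 - 403)) + 65)) - 1/(2*(-2)) = (1735 + ((438 - 468) + 65)) - (-1)/(2*2) = (1735 + (-30 + 65)) - 1*(-¼) = (1735 + 35) + ¼ = 1770 + ¼ = 7081/4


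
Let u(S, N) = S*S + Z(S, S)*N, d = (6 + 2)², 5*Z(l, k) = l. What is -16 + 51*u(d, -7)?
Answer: 1021552/5 ≈ 2.0431e+5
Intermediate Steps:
Z(l, k) = l/5
d = 64 (d = 8² = 64)
u(S, N) = S² + N*S/5 (u(S, N) = S*S + (S/5)*N = S² + N*S/5)
-16 + 51*u(d, -7) = -16 + 51*((⅕)*64*(-7 + 5*64)) = -16 + 51*((⅕)*64*(-7 + 320)) = -16 + 51*((⅕)*64*313) = -16 + 51*(20032/5) = -16 + 1021632/5 = 1021552/5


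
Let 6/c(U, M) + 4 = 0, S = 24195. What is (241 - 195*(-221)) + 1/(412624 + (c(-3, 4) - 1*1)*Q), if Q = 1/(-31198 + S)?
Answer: 250447920368670/5779211749 ≈ 43336.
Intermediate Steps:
c(U, M) = -3/2 (c(U, M) = 6/(-4 + 0) = 6/(-4) = 6*(-1/4) = -3/2)
Q = -1/7003 (Q = 1/(-31198 + 24195) = 1/(-7003) = -1/7003 ≈ -0.00014280)
(241 - 195*(-221)) + 1/(412624 + (c(-3, 4) - 1*1)*Q) = (241 - 195*(-221)) + 1/(412624 + (-3/2 - 1*1)*(-1/7003)) = (241 + 43095) + 1/(412624 + (-3/2 - 1)*(-1/7003)) = 43336 + 1/(412624 - 5/2*(-1/7003)) = 43336 + 1/(412624 + 5/14006) = 43336 + 1/(5779211749/14006) = 43336 + 14006/5779211749 = 250447920368670/5779211749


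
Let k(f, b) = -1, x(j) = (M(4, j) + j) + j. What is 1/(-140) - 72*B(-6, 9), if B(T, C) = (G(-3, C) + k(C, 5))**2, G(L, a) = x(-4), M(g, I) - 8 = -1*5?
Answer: -362881/140 ≈ -2592.0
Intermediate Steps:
M(g, I) = 3 (M(g, I) = 8 - 1*5 = 8 - 5 = 3)
x(j) = 3 + 2*j (x(j) = (3 + j) + j = 3 + 2*j)
G(L, a) = -5 (G(L, a) = 3 + 2*(-4) = 3 - 8 = -5)
B(T, C) = 36 (B(T, C) = (-5 - 1)**2 = (-6)**2 = 36)
1/(-140) - 72*B(-6, 9) = 1/(-140) - 72*36 = -1/140 - 2592 = -362881/140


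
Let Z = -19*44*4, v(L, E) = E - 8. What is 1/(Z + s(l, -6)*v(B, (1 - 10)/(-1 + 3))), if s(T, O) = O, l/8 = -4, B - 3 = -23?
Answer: -1/3269 ≈ -0.00030590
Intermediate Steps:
B = -20 (B = 3 - 23 = -20)
l = -32 (l = 8*(-4) = -32)
v(L, E) = -8 + E
Z = -3344 (Z = -836*4 = -3344)
1/(Z + s(l, -6)*v(B, (1 - 10)/(-1 + 3))) = 1/(-3344 - 6*(-8 + (1 - 10)/(-1 + 3))) = 1/(-3344 - 6*(-8 - 9/2)) = 1/(-3344 - 6*(-25/2)) = 1/(-3344 + 75) = 1/(-3269) = -1/3269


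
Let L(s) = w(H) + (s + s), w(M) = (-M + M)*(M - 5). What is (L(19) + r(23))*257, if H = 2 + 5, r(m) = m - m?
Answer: 9766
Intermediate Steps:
r(m) = 0
H = 7
w(M) = 0 (w(M) = 0*(-5 + M) = 0)
L(s) = 2*s (L(s) = 0 + (s + s) = 0 + 2*s = 2*s)
(L(19) + r(23))*257 = (2*19 + 0)*257 = (38 + 0)*257 = 38*257 = 9766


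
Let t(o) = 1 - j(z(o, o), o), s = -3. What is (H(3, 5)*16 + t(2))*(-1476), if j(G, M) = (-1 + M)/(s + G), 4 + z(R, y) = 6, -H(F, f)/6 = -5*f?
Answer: -3545352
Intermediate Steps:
H(F, f) = 30*f (H(F, f) = -(-30)*f = 30*f)
z(R, y) = 2 (z(R, y) = -4 + 6 = 2)
j(G, M) = (-1 + M)/(-3 + G)
t(o) = o (t(o) = 1 - (-1 + o)/(-3 + 2) = 1 - (-1 + o)/(-1) = 1 - (-1)*(-1 + o) = 1 - (1 - o) = 1 + (-1 + o) = o)
(H(3, 5)*16 + t(2))*(-1476) = ((30*5)*16 + 2)*(-1476) = (150*16 + 2)*(-1476) = (2400 + 2)*(-1476) = 2402*(-1476) = -3545352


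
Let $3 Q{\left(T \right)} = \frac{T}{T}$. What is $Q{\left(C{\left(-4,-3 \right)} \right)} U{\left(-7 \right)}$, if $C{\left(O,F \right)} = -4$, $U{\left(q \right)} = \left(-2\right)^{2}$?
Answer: $\frac{4}{3} \approx 1.3333$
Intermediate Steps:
$U{\left(q \right)} = 4$
$Q{\left(T \right)} = \frac{1}{3}$ ($Q{\left(T \right)} = \frac{T \frac{1}{T}}{3} = \frac{1}{3} \cdot 1 = \frac{1}{3}$)
$Q{\left(C{\left(-4,-3 \right)} \right)} U{\left(-7 \right)} = \frac{1}{3} \cdot 4 = \frac{4}{3}$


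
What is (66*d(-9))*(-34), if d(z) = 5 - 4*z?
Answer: -92004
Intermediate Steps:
(66*d(-9))*(-34) = (66*(5 - 4*(-9)))*(-34) = (66*(5 + 36))*(-34) = (66*41)*(-34) = 2706*(-34) = -92004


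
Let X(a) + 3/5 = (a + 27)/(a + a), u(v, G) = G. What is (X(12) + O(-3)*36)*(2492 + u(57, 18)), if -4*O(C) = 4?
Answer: -351149/4 ≈ -87787.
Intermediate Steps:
O(C) = -1 (O(C) = -1/4*4 = -1)
X(a) = -3/5 + (27 + a)/(2*a) (X(a) = -3/5 + (a + 27)/(a + a) = -3/5 + (27 + a)/((2*a)) = -3/5 + (27 + a)*(1/(2*a)) = -3/5 + (27 + a)/(2*a))
(X(12) + O(-3)*36)*(2492 + u(57, 18)) = ((1/10)*(135 - 1*12)/12 - 1*36)*(2492 + 18) = ((1/10)*(1/12)*(135 - 12) - 36)*2510 = ((1/10)*(1/12)*123 - 36)*2510 = (41/40 - 36)*2510 = -1399/40*2510 = -351149/4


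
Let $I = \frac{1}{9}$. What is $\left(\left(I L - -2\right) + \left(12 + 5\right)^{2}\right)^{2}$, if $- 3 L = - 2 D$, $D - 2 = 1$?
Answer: $\frac{6869641}{81} \approx 84810.0$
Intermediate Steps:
$D = 3$ ($D = 2 + 1 = 3$)
$I = \frac{1}{9} \approx 0.11111$
$L = 2$ ($L = - \frac{\left(-2\right) 3}{3} = \left(- \frac{1}{3}\right) \left(-6\right) = 2$)
$\left(\left(I L - -2\right) + \left(12 + 5\right)^{2}\right)^{2} = \left(\left(\frac{1}{9} \cdot 2 - -2\right) + \left(12 + 5\right)^{2}\right)^{2} = \left(\left(\frac{2}{9} + \left(-3 + 5\right)\right) + 17^{2}\right)^{2} = \left(\left(\frac{2}{9} + 2\right) + 289\right)^{2} = \left(\frac{20}{9} + 289\right)^{2} = \left(\frac{2621}{9}\right)^{2} = \frac{6869641}{81}$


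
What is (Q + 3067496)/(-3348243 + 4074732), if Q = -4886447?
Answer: -606317/242163 ≈ -2.5038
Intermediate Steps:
(Q + 3067496)/(-3348243 + 4074732) = (-4886447 + 3067496)/(-3348243 + 4074732) = -1818951/726489 = -1818951*1/726489 = -606317/242163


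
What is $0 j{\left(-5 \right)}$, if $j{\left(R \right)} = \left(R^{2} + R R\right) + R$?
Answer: $0$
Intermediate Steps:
$j{\left(R \right)} = R + 2 R^{2}$ ($j{\left(R \right)} = \left(R^{2} + R^{2}\right) + R = 2 R^{2} + R = R + 2 R^{2}$)
$0 j{\left(-5 \right)} = 0 \left(- 5 \left(1 + 2 \left(-5\right)\right)\right) = 0 \left(- 5 \left(1 - 10\right)\right) = 0 \left(\left(-5\right) \left(-9\right)\right) = 0 \cdot 45 = 0$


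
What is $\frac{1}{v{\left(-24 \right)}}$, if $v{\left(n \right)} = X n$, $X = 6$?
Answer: $- \frac{1}{144} \approx -0.0069444$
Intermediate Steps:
$v{\left(n \right)} = 6 n$
$\frac{1}{v{\left(-24 \right)}} = \frac{1}{6 \left(-24\right)} = \frac{1}{-144} = - \frac{1}{144}$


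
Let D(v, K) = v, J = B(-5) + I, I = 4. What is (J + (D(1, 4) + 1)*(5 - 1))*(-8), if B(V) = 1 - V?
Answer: -144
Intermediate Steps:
J = 10 (J = (1 - 1*(-5)) + 4 = (1 + 5) + 4 = 6 + 4 = 10)
(J + (D(1, 4) + 1)*(5 - 1))*(-8) = (10 + (1 + 1)*(5 - 1))*(-8) = (10 + 2*4)*(-8) = (10 + 8)*(-8) = 18*(-8) = -144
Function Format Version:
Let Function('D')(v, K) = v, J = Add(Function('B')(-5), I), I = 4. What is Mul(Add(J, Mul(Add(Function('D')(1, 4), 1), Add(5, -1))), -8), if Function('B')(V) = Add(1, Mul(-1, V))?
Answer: -144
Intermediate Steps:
J = 10 (J = Add(Add(1, Mul(-1, -5)), 4) = Add(Add(1, 5), 4) = Add(6, 4) = 10)
Mul(Add(J, Mul(Add(Function('D')(1, 4), 1), Add(5, -1))), -8) = Mul(Add(10, Mul(Add(1, 1), Add(5, -1))), -8) = Mul(Add(10, Mul(2, 4)), -8) = Mul(Add(10, 8), -8) = Mul(18, -8) = -144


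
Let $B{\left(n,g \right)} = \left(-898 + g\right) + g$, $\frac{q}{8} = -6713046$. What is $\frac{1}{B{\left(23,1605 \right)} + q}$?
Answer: $- \frac{1}{53702056} \approx -1.8621 \cdot 10^{-8}$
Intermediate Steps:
$q = -53704368$ ($q = 8 \left(-6713046\right) = -53704368$)
$B{\left(n,g \right)} = -898 + 2 g$
$\frac{1}{B{\left(23,1605 \right)} + q} = \frac{1}{\left(-898 + 2 \cdot 1605\right) - 53704368} = \frac{1}{\left(-898 + 3210\right) - 53704368} = \frac{1}{2312 - 53704368} = \frac{1}{-53702056} = - \frac{1}{53702056}$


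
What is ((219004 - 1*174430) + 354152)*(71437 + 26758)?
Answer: 39152899570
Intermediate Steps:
((219004 - 1*174430) + 354152)*(71437 + 26758) = ((219004 - 174430) + 354152)*98195 = (44574 + 354152)*98195 = 398726*98195 = 39152899570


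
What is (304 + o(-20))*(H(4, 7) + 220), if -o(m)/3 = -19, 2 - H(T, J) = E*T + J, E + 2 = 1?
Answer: 79059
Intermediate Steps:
E = -1 (E = -2 + 1 = -1)
H(T, J) = 2 + T - J (H(T, J) = 2 - (-T + J) = 2 - (J - T) = 2 + (T - J) = 2 + T - J)
o(m) = 57 (o(m) = -3*(-19) = 57)
(304 + o(-20))*(H(4, 7) + 220) = (304 + 57)*((2 + 4 - 1*7) + 220) = 361*((2 + 4 - 7) + 220) = 361*(-1 + 220) = 361*219 = 79059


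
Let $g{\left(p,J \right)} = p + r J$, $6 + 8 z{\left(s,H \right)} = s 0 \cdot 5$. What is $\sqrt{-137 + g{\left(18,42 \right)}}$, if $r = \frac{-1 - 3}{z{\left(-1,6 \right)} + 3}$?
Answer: $\frac{i \sqrt{1743}}{3} \approx 13.916 i$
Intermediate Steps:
$z{\left(s,H \right)} = - \frac{3}{4}$ ($z{\left(s,H \right)} = - \frac{3}{4} + \frac{s 0 \cdot 5}{8} = - \frac{3}{4} + \frac{0 \cdot 5}{8} = - \frac{3}{4} + \frac{1}{8} \cdot 0 = - \frac{3}{4} + 0 = - \frac{3}{4}$)
$r = - \frac{16}{9}$ ($r = \frac{-1 - 3}{- \frac{3}{4} + 3} = - \frac{4}{\frac{9}{4}} = \left(-4\right) \frac{4}{9} = - \frac{16}{9} \approx -1.7778$)
$g{\left(p,J \right)} = p - \frac{16 J}{9}$
$\sqrt{-137 + g{\left(18,42 \right)}} = \sqrt{-137 + \left(18 - \frac{224}{3}\right)} = \sqrt{-137 - \frac{170}{3}} = \sqrt{- \frac{581}{3}} = \frac{i \sqrt{1743}}{3}$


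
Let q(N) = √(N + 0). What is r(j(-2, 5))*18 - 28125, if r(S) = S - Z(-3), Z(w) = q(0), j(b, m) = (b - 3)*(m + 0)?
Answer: -28575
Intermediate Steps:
q(N) = √N
j(b, m) = m*(-3 + b) (j(b, m) = (-3 + b)*m = m*(-3 + b))
Z(w) = 0 (Z(w) = √0 = 0)
r(S) = S (r(S) = S - 1*0 = S + 0 = S)
r(j(-2, 5))*18 - 28125 = (5*(-3 - 2))*18 - 28125 = (5*(-5))*18 - 28125 = -25*18 - 28125 = -450 - 28125 = -28575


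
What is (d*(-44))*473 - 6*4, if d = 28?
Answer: -582760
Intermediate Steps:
(d*(-44))*473 - 6*4 = (28*(-44))*473 - 6*4 = -1232*473 - 24 = -582736 - 24 = -582760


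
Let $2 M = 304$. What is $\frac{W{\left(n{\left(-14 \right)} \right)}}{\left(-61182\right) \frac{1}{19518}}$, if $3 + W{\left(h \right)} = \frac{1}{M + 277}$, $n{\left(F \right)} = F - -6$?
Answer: $\frac{4183358}{4374513} \approx 0.9563$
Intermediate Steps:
$M = 152$ ($M = \frac{1}{2} \cdot 304 = 152$)
$n{\left(F \right)} = 6 + F$ ($n{\left(F \right)} = F + 6 = 6 + F$)
$W{\left(h \right)} = - \frac{1286}{429}$ ($W{\left(h \right)} = -3 + \frac{1}{152 + 277} = -3 + \frac{1}{429} = - \frac{1286}{429}$)
$\frac{W{\left(n{\left(-14 \right)} \right)}}{\left(-61182\right) \frac{1}{19518}} = - \frac{1286}{429 \left(- \frac{61182}{19518}\right)} = - \frac{1286}{429 \left(\left(-61182\right) \frac{1}{19518}\right)} = - \frac{1286}{429 \left(- \frac{10197}{3253}\right)} = \left(- \frac{1286}{429}\right) \left(- \frac{3253}{10197}\right) = \frac{4183358}{4374513}$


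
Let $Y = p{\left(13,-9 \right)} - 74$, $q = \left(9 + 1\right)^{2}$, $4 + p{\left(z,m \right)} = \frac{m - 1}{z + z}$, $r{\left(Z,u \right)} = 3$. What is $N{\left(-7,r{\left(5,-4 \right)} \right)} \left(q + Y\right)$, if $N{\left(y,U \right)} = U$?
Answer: $\frac{843}{13} \approx 64.846$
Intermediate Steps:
$p{\left(z,m \right)} = -4 + \frac{-1 + m}{2 z}$ ($p{\left(z,m \right)} = -4 + \frac{m - 1}{z + z} = -4 + \frac{-1 + m}{2 z}$)
$q = 100$ ($q = 10^{2} = 100$)
$Y = - \frac{1019}{13}$ ($Y = \frac{-1 - 9 - 104}{2 \cdot 13} - 74 = \frac{1}{2} \cdot \frac{1}{13} \left(-1 - 9 - 104\right) - 74 = \frac{1}{2} \cdot \frac{1}{13} \left(-114\right) - 74 = - \frac{57}{13} - 74 = - \frac{1019}{13} \approx -78.385$)
$N{\left(-7,r{\left(5,-4 \right)} \right)} \left(q + Y\right) = 3 \left(100 - \frac{1019}{13}\right) = 3 \cdot \frac{281}{13} = \frac{843}{13}$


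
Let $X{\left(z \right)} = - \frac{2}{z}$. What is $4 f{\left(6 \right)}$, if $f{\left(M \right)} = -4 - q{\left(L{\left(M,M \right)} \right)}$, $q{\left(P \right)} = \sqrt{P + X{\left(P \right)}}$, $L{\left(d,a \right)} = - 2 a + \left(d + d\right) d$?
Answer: $-16 - \frac{2 \sqrt{53970}}{15} \approx -46.975$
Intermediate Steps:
$L{\left(d,a \right)} = - 2 a + 2 d^{2}$ ($L{\left(d,a \right)} = - 2 a + 2 d d = - 2 a + 2 d^{2}$)
$q{\left(P \right)} = \sqrt{P - \frac{2}{P}}$
$f{\left(M \right)} = -4 - \sqrt{- 2 M - \frac{2}{- 2 M + 2 M^{2}} + 2 M^{2}}$ ($f{\left(M \right)} = -4 - \sqrt{\left(- 2 M + 2 M^{2}\right) - \frac{2}{- 2 M + 2 M^{2}}} = -4 - \sqrt{- 2 M - \frac{2}{- 2 M + 2 M^{2}} + 2 M^{2}}$)
$4 f{\left(6 \right)} = 4 \left(-4 - \sqrt{\left(-2\right) 6 + 2 \cdot 6^{2} - \frac{1}{6 \left(-1 + 6\right)}}\right) = 4 \left(-4 - \sqrt{-12 + 2 \cdot 36 - \frac{1}{6 \cdot 5}}\right) = 4 \left(-4 - \sqrt{-12 + 72 - \frac{1}{6} \cdot \frac{1}{5}}\right) = 4 \left(-4 - \sqrt{-12 + 72 - \frac{1}{30}}\right) = 4 \left(-4 - \sqrt{\frac{1799}{30}}\right) = 4 \left(-4 - \frac{\sqrt{53970}}{30}\right) = -16 - \frac{2 \sqrt{53970}}{15}$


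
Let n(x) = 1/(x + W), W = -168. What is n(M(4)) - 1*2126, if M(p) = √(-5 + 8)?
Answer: -19999338/9407 - √3/28221 ≈ -2126.0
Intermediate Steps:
M(p) = √3
n(x) = 1/(-168 + x) (n(x) = 1/(x - 168) = 1/(-168 + x))
n(M(4)) - 1*2126 = 1/(-168 + √3) - 1*2126 = 1/(-168 + √3) - 2126 = -2126 + 1/(-168 + √3)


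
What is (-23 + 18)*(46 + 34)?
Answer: -400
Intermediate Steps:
(-23 + 18)*(46 + 34) = -5*80 = -400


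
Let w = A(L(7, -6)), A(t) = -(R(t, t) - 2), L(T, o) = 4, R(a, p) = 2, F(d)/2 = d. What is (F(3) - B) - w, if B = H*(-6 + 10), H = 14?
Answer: -50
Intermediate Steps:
F(d) = 2*d
A(t) = 0 (A(t) = -(2 - 2) = -1*0 = 0)
B = 56 (B = 14*(-6 + 10) = 14*4 = 56)
w = 0
(F(3) - B) - w = (2*3 - 1*56) - 1*0 = (6 - 56) + 0 = -50 + 0 = -50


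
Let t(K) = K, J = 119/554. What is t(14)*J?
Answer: 833/277 ≈ 3.0072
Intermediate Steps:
J = 119/554 (J = 119*(1/554) = 119/554 ≈ 0.21480)
t(14)*J = 14*(119/554) = 833/277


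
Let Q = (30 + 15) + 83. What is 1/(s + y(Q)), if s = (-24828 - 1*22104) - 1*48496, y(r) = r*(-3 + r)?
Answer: -1/79428 ≈ -1.2590e-5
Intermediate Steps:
Q = 128 (Q = 45 + 83 = 128)
s = -95428 (s = (-24828 - 22104) - 48496 = -46932 - 48496 = -95428)
1/(s + y(Q)) = 1/(-95428 + 128*(-3 + 128)) = 1/(-95428 + 128*125) = 1/(-95428 + 16000) = 1/(-79428) = -1/79428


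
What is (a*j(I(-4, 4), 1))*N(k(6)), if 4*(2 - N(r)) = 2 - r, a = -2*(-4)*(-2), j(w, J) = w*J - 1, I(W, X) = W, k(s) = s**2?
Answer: 840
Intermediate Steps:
j(w, J) = -1 + J*w (j(w, J) = J*w - 1 = -1 + J*w)
a = -16 (a = 8*(-2) = -16)
N(r) = 3/2 + r/4 (N(r) = 2 - (2 - r)/4 = 2 + (-1/2 + r/4) = 3/2 + r/4)
(a*j(I(-4, 4), 1))*N(k(6)) = (-16*(-1 + 1*(-4)))*(3/2 + (1/4)*6**2) = (-16*(-1 - 4))*(3/2 + (1/4)*36) = (-16*(-5))*(3/2 + 9) = 80*(21/2) = 840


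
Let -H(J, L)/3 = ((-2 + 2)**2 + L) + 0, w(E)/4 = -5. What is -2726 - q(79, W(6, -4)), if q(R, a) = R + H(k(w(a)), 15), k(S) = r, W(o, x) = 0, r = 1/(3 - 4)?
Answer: -2760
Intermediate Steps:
w(E) = -20 (w(E) = 4*(-5) = -20)
r = -1 (r = 1/(-1) = -1)
k(S) = -1
H(J, L) = -3*L (H(J, L) = -3*(((-2 + 2)**2 + L) + 0) = -3*((0**2 + L) + 0) = -3*((0 + L) + 0) = -3*(L + 0) = -3*L)
q(R, a) = -45 + R (q(R, a) = R - 3*15 = R - 45 = -45 + R)
-2726 - q(79, W(6, -4)) = -2726 - (-45 + 79) = -2726 - 1*34 = -2726 - 34 = -2760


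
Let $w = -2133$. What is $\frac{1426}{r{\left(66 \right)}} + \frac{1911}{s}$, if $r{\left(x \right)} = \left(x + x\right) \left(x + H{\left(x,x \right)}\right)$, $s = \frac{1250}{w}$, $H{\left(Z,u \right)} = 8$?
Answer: $- \frac{9953544421}{3052500} \approx -3260.8$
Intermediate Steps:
$s = - \frac{1250}{2133}$ ($s = \frac{1250}{-2133} = 1250 \left(- \frac{1}{2133}\right) = - \frac{1250}{2133} \approx -0.58603$)
$r{\left(x \right)} = 2 x \left(8 + x\right)$ ($r{\left(x \right)} = \left(x + x\right) \left(x + 8\right) = 2 x \left(8 + x\right)$)
$\frac{1426}{r{\left(66 \right)}} + \frac{1911}{s} = \frac{1426}{2 \cdot 66 \left(8 + 66\right)} + \frac{1911}{- \frac{1250}{2133}} = \frac{1426}{2 \cdot 66 \cdot 74} + 1911 \left(- \frac{2133}{1250}\right) = \frac{1426}{9768} - \frac{4076163}{1250} = 1426 \cdot \frac{1}{9768} - \frac{4076163}{1250} = \frac{713}{4884} - \frac{4076163}{1250} = - \frac{9953544421}{3052500}$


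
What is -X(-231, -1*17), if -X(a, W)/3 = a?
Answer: -693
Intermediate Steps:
X(a, W) = -3*a
-X(-231, -1*17) = -(-3)*(-231) = -1*693 = -693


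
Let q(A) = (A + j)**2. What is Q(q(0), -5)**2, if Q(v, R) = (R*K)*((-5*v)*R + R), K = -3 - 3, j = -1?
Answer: 360000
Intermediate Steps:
q(A) = (-1 + A)**2 (q(A) = (A - 1)**2 = (-1 + A)**2)
K = -6
Q(v, R) = -6*R*(R - 5*R*v) (Q(v, R) = (R*(-6))*((-5*v)*R + R) = (-6*R)*(-5*R*v + R) = (-6*R)*(R - 5*R*v) = -6*R*(R - 5*R*v))
Q(q(0), -5)**2 = ((-5)**2*(-6 + 30*(-1 + 0)**2))**2 = (25*(-6 + 30*(-1)**2))**2 = (25*(-6 + 30*1))**2 = (25*(-6 + 30))**2 = (25*24)**2 = 600**2 = 360000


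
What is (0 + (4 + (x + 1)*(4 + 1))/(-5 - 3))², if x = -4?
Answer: 121/64 ≈ 1.8906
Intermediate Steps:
(0 + (4 + (x + 1)*(4 + 1))/(-5 - 3))² = (0 + (4 + (-4 + 1)*(4 + 1))/(-5 - 3))² = (0 + (4 - 3*5)/(-8))² = (0 - (4 - 15)/8)² = (0 - ⅛*(-11))² = (0 + 11/8)² = (11/8)² = 121/64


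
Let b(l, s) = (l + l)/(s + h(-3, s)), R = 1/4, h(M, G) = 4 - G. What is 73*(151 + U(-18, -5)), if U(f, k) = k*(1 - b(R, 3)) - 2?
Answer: 84461/8 ≈ 10558.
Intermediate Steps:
R = ¼ ≈ 0.25000
b(l, s) = l/2 (b(l, s) = (l + l)/(s + (4 - s)) = (2*l)/4 = (2*l)*(¼) = l/2)
U(f, k) = -2 + 7*k/8 (U(f, k) = k*(1 - 1/(2*4)) - 2 = k*(1 - 1*⅛) - 2 = k*(1 - ⅛) - 2 = k*(7/8) - 2 = 7*k/8 - 2 = -2 + 7*k/8)
73*(151 + U(-18, -5)) = 73*(151 + (-2 + (7/8)*(-5))) = 73*(151 + (-2 - 35/8)) = 73*(151 - 51/8) = 73*(1157/8) = 84461/8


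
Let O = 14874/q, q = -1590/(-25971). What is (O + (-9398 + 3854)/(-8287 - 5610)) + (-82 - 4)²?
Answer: 921956924113/3682705 ≈ 2.5035e+5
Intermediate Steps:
q = 530/8657 (q = -1590*(-1/25971) = 530/8657 ≈ 0.061222)
O = 64382109/265 (O = 14874/(530/8657) = 14874*(8657/530) = 64382109/265 ≈ 2.4295e+5)
(O + (-9398 + 3854)/(-8287 - 5610)) + (-82 - 4)² = (64382109/265 + (-9398 + 3854)/(-8287 - 5610)) + (-82 - 4)² = (64382109/265 - 5544/(-13897)) + (-86)² = (64382109/265 - 5544*(-1/13897)) + 7396 = (64382109/265 + 5544/13897) + 7396 = 894719637933/3682705 + 7396 = 921956924113/3682705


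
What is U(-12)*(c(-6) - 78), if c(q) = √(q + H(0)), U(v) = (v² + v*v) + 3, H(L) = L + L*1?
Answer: -22698 + 291*I*√6 ≈ -22698.0 + 712.8*I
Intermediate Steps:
H(L) = 2*L (H(L) = L + L = 2*L)
U(v) = 3 + 2*v² (U(v) = (v² + v²) + 3 = 2*v² + 3 = 3 + 2*v²)
c(q) = √q (c(q) = √(q + 2*0) = √(q + 0) = √q)
U(-12)*(c(-6) - 78) = (3 + 2*(-12)²)*(√(-6) - 78) = (3 + 2*144)*(I*√6 - 78) = (3 + 288)*(-78 + I*√6) = 291*(-78 + I*√6) = -22698 + 291*I*√6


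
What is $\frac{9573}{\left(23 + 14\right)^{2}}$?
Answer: $\frac{9573}{1369} \approx 6.9927$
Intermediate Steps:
$\frac{9573}{\left(23 + 14\right)^{2}} = \frac{9573}{37^{2}} = \frac{9573}{1369}$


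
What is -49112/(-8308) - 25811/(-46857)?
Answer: 628919693/97321989 ≈ 6.4623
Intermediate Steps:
-49112/(-8308) - 25811/(-46857) = -49112*(-1/8308) - 25811*(-1/46857) = 12278/2077 + 25811/46857 = 628919693/97321989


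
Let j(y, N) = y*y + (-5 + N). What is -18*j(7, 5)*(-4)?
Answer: 3528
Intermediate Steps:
j(y, N) = -5 + N + y**2 (j(y, N) = y**2 + (-5 + N) = -5 + N + y**2)
-18*j(7, 5)*(-4) = -18*(-5 + 5 + 7**2)*(-4) = -18*(-5 + 5 + 49)*(-4) = -18*49*(-4) = -882*(-4) = 3528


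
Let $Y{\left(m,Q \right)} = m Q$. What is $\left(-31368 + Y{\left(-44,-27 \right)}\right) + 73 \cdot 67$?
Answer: $-25289$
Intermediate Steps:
$Y{\left(m,Q \right)} = Q m$
$\left(-31368 + Y{\left(-44,-27 \right)}\right) + 73 \cdot 67 = \left(-31368 - -1188\right) + 73 \cdot 67 = \left(-31368 + 1188\right) + 4891 = -30180 + 4891 = -25289$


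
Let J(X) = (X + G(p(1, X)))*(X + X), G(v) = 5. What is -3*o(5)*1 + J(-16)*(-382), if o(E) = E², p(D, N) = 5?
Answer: -134539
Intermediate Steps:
J(X) = 2*X*(5 + X) (J(X) = (X + 5)*(X + X) = (5 + X)*(2*X) = 2*X*(5 + X))
-3*o(5)*1 + J(-16)*(-382) = -3*5²*1 + (2*(-16)*(5 - 16))*(-382) = -3*25*1 + (2*(-16)*(-11))*(-382) = -75*1 + 352*(-382) = -75 - 134464 = -134539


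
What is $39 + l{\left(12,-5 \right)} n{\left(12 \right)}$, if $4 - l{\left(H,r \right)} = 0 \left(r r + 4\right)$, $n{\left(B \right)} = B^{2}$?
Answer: $615$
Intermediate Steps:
$l{\left(H,r \right)} = 4$ ($l{\left(H,r \right)} = 4 - 0 \left(r r + 4\right) = 4 - 0 \left(r^{2} + 4\right) = 4 - 0 \left(4 + r^{2}\right) = 4 - 0 = 4 + 0 = 4$)
$39 + l{\left(12,-5 \right)} n{\left(12 \right)} = 39 + 4 \cdot 12^{2} = 39 + 4 \cdot 144 = 39 + 576 = 615$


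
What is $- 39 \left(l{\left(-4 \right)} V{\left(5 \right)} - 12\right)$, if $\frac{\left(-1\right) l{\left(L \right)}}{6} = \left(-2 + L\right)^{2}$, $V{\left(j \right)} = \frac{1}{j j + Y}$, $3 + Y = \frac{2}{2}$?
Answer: $\frac{19188}{23} \approx 834.26$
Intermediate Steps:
$Y = -2$ ($Y = -3 + \frac{2}{2} = -3 + 2 \cdot \frac{1}{2} = -3 + 1 = -2$)
$V{\left(j \right)} = \frac{1}{-2 + j^{2}}$ ($V{\left(j \right)} = \frac{1}{j j - 2} = \frac{1}{j^{2} - 2} = \frac{1}{-2 + j^{2}}$)
$l{\left(L \right)} = - 6 \left(-2 + L\right)^{2}$
$- 39 \left(l{\left(-4 \right)} V{\left(5 \right)} - 12\right) = - 39 \left(\frac{\left(-6\right) \left(-2 - 4\right)^{2}}{-2 + 5^{2}} - 12\right) = - 39 \left(\frac{\left(-6\right) \left(-6\right)^{2}}{-2 + 25} - 12\right) = - 39 \left(\frac{\left(-6\right) 36}{23} - 12\right) = - 39 \left(\left(-216\right) \frac{1}{23} - 12\right) = - 39 \left(- \frac{216}{23} - 12\right) = \left(-39\right) \left(- \frac{492}{23}\right) = \frac{19188}{23}$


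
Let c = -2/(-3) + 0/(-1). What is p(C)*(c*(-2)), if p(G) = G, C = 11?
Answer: -44/3 ≈ -14.667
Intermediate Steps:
c = ⅔ (c = -2*(-⅓) + 0*(-1) = ⅔ + 0 = ⅔ ≈ 0.66667)
p(C)*(c*(-2)) = 11*((⅔)*(-2)) = 11*(-4/3) = -44/3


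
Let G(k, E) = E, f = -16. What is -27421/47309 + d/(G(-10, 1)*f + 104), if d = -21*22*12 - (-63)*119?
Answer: 89981429/4163192 ≈ 21.614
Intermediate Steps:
d = 1953 (d = -462*12 - 1*(-7497) = -5544 + 7497 = 1953)
-27421/47309 + d/(G(-10, 1)*f + 104) = -27421/47309 + 1953/(1*(-16) + 104) = -27421*1/47309 + 1953/(-16 + 104) = -27421/47309 + 1953/88 = 89981429/4163192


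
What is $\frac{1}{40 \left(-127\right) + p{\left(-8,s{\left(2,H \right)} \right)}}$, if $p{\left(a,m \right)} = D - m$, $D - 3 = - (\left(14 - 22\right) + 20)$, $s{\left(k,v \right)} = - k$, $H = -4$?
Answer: $- \frac{1}{5087} \approx -0.00019658$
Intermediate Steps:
$D = -9$ ($D = 3 - \left(\left(14 - 22\right) + 20\right) = 3 - \left(-8 + 20\right) = 3 - 12 = -9$)
$p{\left(a,m \right)} = -9 - m$
$\frac{1}{40 \left(-127\right) + p{\left(-8,s{\left(2,H \right)} \right)}} = \frac{1}{40 \left(-127\right) - \left(9 - 2\right)} = \frac{1}{-5080 - 7} = \frac{1}{-5087} = - \frac{1}{5087}$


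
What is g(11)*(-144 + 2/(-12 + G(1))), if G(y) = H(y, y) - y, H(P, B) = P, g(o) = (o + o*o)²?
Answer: -2511960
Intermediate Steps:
g(o) = (o + o²)²
G(y) = 0 (G(y) = y - y = 0)
g(11)*(-144 + 2/(-12 + G(1))) = (11²*(1 + 11)²)*(-144 + 2/(-12 + 0)) = (121*12²)*(-144 + 2/(-12)) = (121*144)*(-144 - 1/12*2) = 17424*(-144 - ⅙) = 17424*(-865/6) = -2511960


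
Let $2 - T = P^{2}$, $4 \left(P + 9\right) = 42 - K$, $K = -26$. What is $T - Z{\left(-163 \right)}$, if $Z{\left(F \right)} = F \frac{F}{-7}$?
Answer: $\frac{26135}{7} \approx 3733.6$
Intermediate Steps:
$Z{\left(F \right)} = - \frac{F^{2}}{7}$ ($Z{\left(F \right)} = F F \left(- \frac{1}{7}\right) = F \left(- \frac{F}{7}\right) = - \frac{F^{2}}{7}$)
$P = 8$ ($P = -9 + \frac{42 - -26}{4} = -9 + \frac{42 + 26}{4} = -9 + \frac{1}{4} \cdot 68 = -9 + 17 = 8$)
$T = -62$ ($T = 2 - 8^{2} = 2 - 64 = -62$)
$T - Z{\left(-163 \right)} = -62 - - \frac{\left(-163\right)^{2}}{7} = -62 - \left(- \frac{1}{7}\right) 26569 = -62 - - \frac{26569}{7} = -62 + \frac{26569}{7} = \frac{26135}{7}$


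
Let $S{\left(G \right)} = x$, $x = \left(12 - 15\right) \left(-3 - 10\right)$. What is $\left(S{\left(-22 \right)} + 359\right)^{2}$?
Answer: $158404$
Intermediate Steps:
$x = 39$ ($x = \left(12 - 15\right) \left(-13\right) = \left(-3\right) \left(-13\right) = 39$)
$S{\left(G \right)} = 39$
$\left(S{\left(-22 \right)} + 359\right)^{2} = \left(39 + 359\right)^{2} = 398^{2} = 158404$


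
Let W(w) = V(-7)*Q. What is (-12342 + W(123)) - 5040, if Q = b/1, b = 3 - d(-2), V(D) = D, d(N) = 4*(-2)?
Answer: -17459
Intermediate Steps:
d(N) = -8
b = 11 (b = 3 - 1*(-8) = 3 + 8 = 11)
Q = 11 (Q = 11/1 = 11*1 = 11)
W(w) = -77 (W(w) = -7*11 = -77)
(-12342 + W(123)) - 5040 = (-12342 - 77) - 5040 = -12419 - 5040 = -17459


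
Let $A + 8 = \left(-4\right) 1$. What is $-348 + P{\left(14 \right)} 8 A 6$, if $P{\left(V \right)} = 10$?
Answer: $-6108$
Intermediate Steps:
$A = -12$ ($A = -8 - 4 = -12$)
$-348 + P{\left(14 \right)} 8 A 6 = -348 + 10 \cdot 8 \left(-12\right) 6 = -348 + 10 \left(\left(-96\right) 6\right) = -348 + 10 \left(-576\right) = -348 - 5760 = -6108$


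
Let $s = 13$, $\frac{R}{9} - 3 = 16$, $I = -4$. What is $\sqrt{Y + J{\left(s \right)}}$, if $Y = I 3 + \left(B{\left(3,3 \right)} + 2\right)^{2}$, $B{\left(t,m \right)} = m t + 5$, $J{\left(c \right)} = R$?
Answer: $\sqrt{415} \approx 20.372$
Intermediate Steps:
$R = 171$ ($R = 27 + 9 \cdot 16 = 27 + 144 = 171$)
$J{\left(c \right)} = 171$
$B{\left(t,m \right)} = 5 + m t$
$Y = 244$ ($Y = \left(-4\right) 3 + \left(\left(5 + 3 \cdot 3\right) + 2\right)^{2} = -12 + \left(\left(5 + 9\right) + 2\right)^{2} = -12 + \left(14 + 2\right)^{2} = -12 + 16^{2} = -12 + 256 = 244$)
$\sqrt{Y + J{\left(s \right)}} = \sqrt{244 + 171} = \sqrt{415}$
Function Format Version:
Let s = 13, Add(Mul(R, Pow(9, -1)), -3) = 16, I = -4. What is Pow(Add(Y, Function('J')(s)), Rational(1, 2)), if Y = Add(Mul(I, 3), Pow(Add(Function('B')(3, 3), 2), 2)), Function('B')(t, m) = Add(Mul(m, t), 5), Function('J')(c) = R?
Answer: Pow(415, Rational(1, 2)) ≈ 20.372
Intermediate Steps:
R = 171 (R = Add(27, Mul(9, 16)) = Add(27, 144) = 171)
Function('J')(c) = 171
Function('B')(t, m) = Add(5, Mul(m, t))
Y = 244 (Y = Add(Mul(-4, 3), Pow(Add(Add(5, Mul(3, 3)), 2), 2)) = Add(-12, Pow(Add(Add(5, 9), 2), 2)) = Add(-12, Pow(Add(14, 2), 2)) = Add(-12, Pow(16, 2)) = Add(-12, 256) = 244)
Pow(Add(Y, Function('J')(s)), Rational(1, 2)) = Pow(Add(244, 171), Rational(1, 2)) = Pow(415, Rational(1, 2))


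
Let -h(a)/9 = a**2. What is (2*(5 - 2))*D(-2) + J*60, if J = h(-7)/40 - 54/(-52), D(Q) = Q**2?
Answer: -14955/26 ≈ -575.19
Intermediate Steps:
h(a) = -9*a**2
J = -5193/520 (J = -9*(-7)**2/40 - 54/(-52) = -9*49*(1/40) - 54*(-1/52) = -441*1/40 + 27/26 = -441/40 + 27/26 = -5193/520 ≈ -9.9865)
(2*(5 - 2))*D(-2) + J*60 = (2*(5 - 2))*(-2)**2 - 5193/520*60 = (2*3)*4 - 15579/26 = 6*4 - 15579/26 = 24 - 15579/26 = -14955/26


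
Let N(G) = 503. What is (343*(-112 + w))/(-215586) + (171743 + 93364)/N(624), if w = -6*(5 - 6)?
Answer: 4083688984/7745697 ≈ 527.22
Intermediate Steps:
w = 6 (w = -6*(-1) = 6)
(343*(-112 + w))/(-215586) + (171743 + 93364)/N(624) = (343*(-112 + 6))/(-215586) + (171743 + 93364)/503 = (343*(-106))*(-1/215586) + 265107*(1/503) = -36358*(-1/215586) + 265107/503 = 2597/15399 + 265107/503 = 4083688984/7745697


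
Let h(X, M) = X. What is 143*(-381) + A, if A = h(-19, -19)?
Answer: -54502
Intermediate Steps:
A = -19
143*(-381) + A = 143*(-381) - 19 = -54483 - 19 = -54502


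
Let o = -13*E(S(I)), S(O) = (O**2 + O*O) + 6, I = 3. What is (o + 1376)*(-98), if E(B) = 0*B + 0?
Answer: -134848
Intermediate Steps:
S(O) = 6 + 2*O**2 (S(O) = (O**2 + O**2) + 6 = 2*O**2 + 6 = 6 + 2*O**2)
E(B) = 0 (E(B) = 0 + 0 = 0)
o = 0 (o = -13*0 = 0)
(o + 1376)*(-98) = (0 + 1376)*(-98) = 1376*(-98) = -134848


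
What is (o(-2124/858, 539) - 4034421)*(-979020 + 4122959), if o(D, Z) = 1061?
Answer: -12680637805040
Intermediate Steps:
(o(-2124/858, 539) - 4034421)*(-979020 + 4122959) = (1061 - 4034421)*(-979020 + 4122959) = -4033360*3143939 = -12680637805040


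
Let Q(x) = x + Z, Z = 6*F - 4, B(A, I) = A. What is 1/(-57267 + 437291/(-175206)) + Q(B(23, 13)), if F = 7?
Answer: 612071341667/10033959293 ≈ 61.000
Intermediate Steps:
Z = 38 (Z = 6*7 - 4 = 42 - 4 = 38)
Q(x) = 38 + x (Q(x) = x + 38 = 38 + x)
1/(-57267 + 437291/(-175206)) + Q(B(23, 13)) = 1/(-57267 + 437291/(-175206)) + (38 + 23) = 1/(-57267 + 437291*(-1/175206)) + 61 = 1/(-57267 - 437291/175206) + 61 = 1/(-10033959293/175206) + 61 = -175206/10033959293 + 61 = 612071341667/10033959293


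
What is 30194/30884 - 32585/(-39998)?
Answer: 39536692/22058897 ≈ 1.7923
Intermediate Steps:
30194/30884 - 32585/(-39998) = 30194*(1/30884) - 32585*(-1/39998) = 15097/15442 + 4655/5714 = 39536692/22058897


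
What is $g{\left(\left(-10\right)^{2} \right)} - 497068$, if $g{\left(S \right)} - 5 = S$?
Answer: $-496963$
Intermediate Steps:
$g{\left(S \right)} = 5 + S$
$g{\left(\left(-10\right)^{2} \right)} - 497068 = \left(5 + \left(-10\right)^{2}\right) - 497068 = \left(5 + 100\right) - 497068 = 105 - 497068 = -496963$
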